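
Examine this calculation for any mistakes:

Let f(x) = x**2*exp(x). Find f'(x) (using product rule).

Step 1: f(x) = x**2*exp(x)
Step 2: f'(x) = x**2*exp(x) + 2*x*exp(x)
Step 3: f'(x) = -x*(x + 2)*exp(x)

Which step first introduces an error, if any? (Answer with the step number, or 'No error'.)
Step 3

Step 3 is incorrect due to a sign flip.
The step shows: -x*(x + 2)*exp(x)
The correct value should be: x*(x + 2)*exp(x)

Explanation: The sign of the whole expression was flipped: the term x*(x + 2)*exp(x) was incorrectly written as -x*(x + 2)*exp(x)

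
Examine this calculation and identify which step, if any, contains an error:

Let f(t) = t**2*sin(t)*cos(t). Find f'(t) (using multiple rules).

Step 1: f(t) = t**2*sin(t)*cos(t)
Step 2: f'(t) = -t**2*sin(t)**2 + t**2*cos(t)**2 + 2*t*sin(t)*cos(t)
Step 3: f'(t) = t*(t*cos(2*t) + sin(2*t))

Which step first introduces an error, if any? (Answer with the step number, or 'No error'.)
No error

All steps in this derivation are correct.
The final answer f'(t) = t*(t*cos(2*t) + sin(2*t)) is valid.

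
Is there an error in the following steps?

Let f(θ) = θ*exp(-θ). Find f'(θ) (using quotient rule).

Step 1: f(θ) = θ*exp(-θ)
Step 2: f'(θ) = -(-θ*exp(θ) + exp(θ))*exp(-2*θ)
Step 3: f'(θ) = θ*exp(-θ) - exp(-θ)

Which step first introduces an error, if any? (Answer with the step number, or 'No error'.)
Step 2

Step 2 is incorrect due to a sign flip.
The step shows: -(-θ*exp(θ) + exp(θ))*exp(-2*θ)
The correct value should be: (-θ*exp(θ) + exp(θ))*exp(-2*θ)

Explanation: The sign of the whole expression was flipped: the term (-θ*exp(θ) + exp(θ))*exp(-2*θ) was incorrectly written as -(-θ*exp(θ) + exp(θ))*exp(-2*θ)
The later steps are derived from this incorrect expression, so the error originates in Step 2.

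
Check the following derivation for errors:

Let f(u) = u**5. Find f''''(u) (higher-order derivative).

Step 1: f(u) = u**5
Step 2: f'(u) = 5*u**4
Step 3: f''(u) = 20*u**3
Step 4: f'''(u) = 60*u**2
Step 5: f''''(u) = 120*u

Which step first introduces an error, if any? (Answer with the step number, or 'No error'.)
No error

All steps in this derivation are correct.
The final answer f''''(u) = 120*u is valid.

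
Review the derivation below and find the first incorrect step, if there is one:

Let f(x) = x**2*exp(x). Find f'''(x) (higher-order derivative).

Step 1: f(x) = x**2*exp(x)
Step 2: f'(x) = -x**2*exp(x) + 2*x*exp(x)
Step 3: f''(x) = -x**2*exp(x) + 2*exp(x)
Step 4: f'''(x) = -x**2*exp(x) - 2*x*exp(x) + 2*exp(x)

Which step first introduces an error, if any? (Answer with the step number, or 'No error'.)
Step 2

Step 2 is incorrect due to a sign flip.
The step shows: -x**2*exp(x) + 2*x*exp(x)
The correct value should be: x**2*exp(x) + 2*x*exp(x)

Explanation: The sign of one term was flipped: the term x**2*exp(x) was incorrectly written as -x**2*exp(x)
The later steps are derived from this incorrect expression, so the error originates in Step 2.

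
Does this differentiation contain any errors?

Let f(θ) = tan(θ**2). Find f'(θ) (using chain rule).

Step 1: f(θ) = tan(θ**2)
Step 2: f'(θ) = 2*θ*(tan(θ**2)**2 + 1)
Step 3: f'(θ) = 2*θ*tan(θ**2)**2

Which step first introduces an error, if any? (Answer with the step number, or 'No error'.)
Step 3

Step 3 is incorrect due to a dropped term.
The step shows: 2*θ*tan(θ**2)**2
The correct value should be: 2*θ*tan(θ**2)**2 + 2*θ

Explanation: A term was dropped: the term 2*θ was incorrectly omitted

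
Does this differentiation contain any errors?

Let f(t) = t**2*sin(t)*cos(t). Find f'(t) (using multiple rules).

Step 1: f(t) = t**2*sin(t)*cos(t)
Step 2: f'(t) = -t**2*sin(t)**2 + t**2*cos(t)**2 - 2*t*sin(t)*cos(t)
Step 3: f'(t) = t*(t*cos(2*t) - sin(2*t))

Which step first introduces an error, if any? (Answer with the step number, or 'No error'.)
Step 2

Step 2 is incorrect due to a sign flip.
The step shows: -t**2*sin(t)**2 + t**2*cos(t)**2 - 2*t*sin(t)*cos(t)
The correct value should be: -t**2*sin(t)**2 + t**2*cos(t)**2 + 2*t*sin(t)*cos(t)

Explanation: The sign of one term was flipped: the term 2*t*sin(t)*cos(t) was incorrectly written as -2*t*sin(t)*cos(t)
The later steps are derived from this incorrect expression, so the error originates in Step 2.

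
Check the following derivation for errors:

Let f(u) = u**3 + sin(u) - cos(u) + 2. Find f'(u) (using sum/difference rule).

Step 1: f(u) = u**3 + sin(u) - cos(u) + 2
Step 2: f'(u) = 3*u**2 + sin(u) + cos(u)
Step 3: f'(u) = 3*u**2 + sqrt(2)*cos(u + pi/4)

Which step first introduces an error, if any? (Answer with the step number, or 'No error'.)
Step 3

Step 3 is incorrect due to a wrong trig function.
The step shows: 3*u**2 + sqrt(2)*cos(u + pi/4)
The correct value should be: 3*u**2 + sqrt(2)*sin(u + pi/4)

Explanation: sin(u + pi/4) was incorrectly written as cos(u + pi/4): the term sqrt(2)*sin(u + pi/4) was incorrectly written as sqrt(2)*cos(u + pi/4)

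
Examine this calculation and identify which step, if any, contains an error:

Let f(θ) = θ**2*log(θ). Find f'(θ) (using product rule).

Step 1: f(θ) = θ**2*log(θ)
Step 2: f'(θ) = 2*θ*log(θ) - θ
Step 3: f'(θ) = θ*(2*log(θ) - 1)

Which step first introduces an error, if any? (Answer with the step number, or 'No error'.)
Step 2

Step 2 is incorrect due to a sign flip.
The step shows: 2*θ*log(θ) - θ
The correct value should be: 2*θ*log(θ) + θ

Explanation: The sign of one term was flipped: the term θ was incorrectly written as -θ
The later steps are derived from this incorrect expression, so the error originates in Step 2.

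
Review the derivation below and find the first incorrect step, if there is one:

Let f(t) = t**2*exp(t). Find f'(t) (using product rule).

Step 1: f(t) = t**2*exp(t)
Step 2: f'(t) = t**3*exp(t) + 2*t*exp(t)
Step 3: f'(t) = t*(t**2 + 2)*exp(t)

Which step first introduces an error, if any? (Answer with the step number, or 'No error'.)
Step 2

Step 2 is incorrect due to a wrong exponent.
The step shows: t**3*exp(t) + 2*t*exp(t)
The correct value should be: t**2*exp(t) + 2*t*exp(t)

Explanation: The exponent 2 on t was incorrectly written as 3: the term t**2*exp(t) was incorrectly written as t**3*exp(t)
The later steps are derived from this incorrect expression, so the error originates in Step 2.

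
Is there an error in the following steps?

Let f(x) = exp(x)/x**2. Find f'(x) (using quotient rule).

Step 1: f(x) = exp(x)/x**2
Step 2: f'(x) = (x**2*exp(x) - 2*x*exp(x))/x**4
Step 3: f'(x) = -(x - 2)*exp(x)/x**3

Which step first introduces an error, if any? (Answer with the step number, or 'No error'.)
Step 3

Step 3 is incorrect due to a sign flip.
The step shows: -(x - 2)*exp(x)/x**3
The correct value should be: (x - 2)*exp(x)/x**3

Explanation: The sign of the whole expression was flipped: the term (x - 2)*exp(x)/x**3 was incorrectly written as -(x - 2)*exp(x)/x**3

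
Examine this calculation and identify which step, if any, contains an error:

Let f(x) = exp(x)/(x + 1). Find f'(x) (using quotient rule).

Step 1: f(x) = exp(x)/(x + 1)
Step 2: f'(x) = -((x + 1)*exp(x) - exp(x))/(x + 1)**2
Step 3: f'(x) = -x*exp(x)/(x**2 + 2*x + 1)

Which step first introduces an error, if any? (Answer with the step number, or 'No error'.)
Step 2

Step 2 is incorrect due to a sign flip.
The step shows: -((x + 1)*exp(x) - exp(x))/(x + 1)**2
The correct value should be: ((x + 1)*exp(x) - exp(x))/(x + 1)**2

Explanation: The sign of the whole expression was flipped: the term ((x + 1)*exp(x) - exp(x))/(x + 1)**2 was incorrectly written as -((x + 1)*exp(x) - exp(x))/(x + 1)**2
The later steps are derived from this incorrect expression, so the error originates in Step 2.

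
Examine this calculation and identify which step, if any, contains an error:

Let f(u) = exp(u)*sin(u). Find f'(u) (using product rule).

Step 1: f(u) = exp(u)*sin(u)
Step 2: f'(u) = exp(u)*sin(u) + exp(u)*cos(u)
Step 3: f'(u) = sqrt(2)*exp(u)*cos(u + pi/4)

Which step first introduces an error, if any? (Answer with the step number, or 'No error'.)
Step 3

Step 3 is incorrect due to a wrong trig function.
The step shows: sqrt(2)*exp(u)*cos(u + pi/4)
The correct value should be: sqrt(2)*exp(u)*sin(u + pi/4)

Explanation: sin(u + pi/4) was incorrectly written as cos(u + pi/4): the term sqrt(2)*exp(u)*sin(u + pi/4) was incorrectly written as sqrt(2)*exp(u)*cos(u + pi/4)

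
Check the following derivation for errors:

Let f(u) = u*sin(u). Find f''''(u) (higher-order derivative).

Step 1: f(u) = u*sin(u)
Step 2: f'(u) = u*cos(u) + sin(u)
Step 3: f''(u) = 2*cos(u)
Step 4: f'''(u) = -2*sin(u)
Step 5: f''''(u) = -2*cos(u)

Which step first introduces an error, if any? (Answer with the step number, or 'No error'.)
Step 3

Step 3 is incorrect due to a dropped term.
The step shows: 2*cos(u)
The correct value should be: -u*sin(u) + 2*cos(u)

Explanation: A term was dropped: the term -u*sin(u) was incorrectly omitted
The later steps are derived from this incorrect expression, so the error originates in Step 3.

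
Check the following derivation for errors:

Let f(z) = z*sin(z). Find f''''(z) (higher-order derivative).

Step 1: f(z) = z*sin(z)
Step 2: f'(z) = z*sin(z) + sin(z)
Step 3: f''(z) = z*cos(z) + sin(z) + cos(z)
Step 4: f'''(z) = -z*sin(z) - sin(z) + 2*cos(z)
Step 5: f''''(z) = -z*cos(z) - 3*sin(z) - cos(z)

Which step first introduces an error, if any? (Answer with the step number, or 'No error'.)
Step 2

Step 2 is incorrect due to a wrong trig function.
The step shows: z*sin(z) + sin(z)
The correct value should be: z*cos(z) + sin(z)

Explanation: cos(z) was incorrectly written as sin(z): the term z*cos(z) was incorrectly written as z*sin(z)
The later steps are derived from this incorrect expression, so the error originates in Step 2.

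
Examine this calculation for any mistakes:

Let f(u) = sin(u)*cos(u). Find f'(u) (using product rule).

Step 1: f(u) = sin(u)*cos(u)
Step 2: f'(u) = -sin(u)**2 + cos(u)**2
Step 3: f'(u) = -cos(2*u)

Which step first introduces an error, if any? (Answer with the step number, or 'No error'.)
Step 3

Step 3 is incorrect due to a sign flip.
The step shows: -cos(2*u)
The correct value should be: cos(2*u)

Explanation: The sign of the whole expression was flipped: the term cos(2*u) was incorrectly written as -cos(2*u)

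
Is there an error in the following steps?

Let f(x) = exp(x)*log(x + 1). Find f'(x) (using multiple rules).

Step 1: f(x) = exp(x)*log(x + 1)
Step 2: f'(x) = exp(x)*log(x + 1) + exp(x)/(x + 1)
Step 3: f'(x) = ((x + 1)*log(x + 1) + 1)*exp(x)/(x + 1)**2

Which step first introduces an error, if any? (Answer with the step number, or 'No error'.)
Step 3

Step 3 is incorrect due to a wrong exponent.
The step shows: ((x + 1)*log(x + 1) + 1)*exp(x)/(x + 1)**2
The correct value should be: ((x + 1)*log(x + 1) + 1)*exp(x)/(x + 1)

Explanation: The exponent -1 on x + 1 was incorrectly written as -2: the term ((x + 1)*log(x + 1) + 1)*exp(x)/(x + 1) was incorrectly written as ((x + 1)*log(x + 1) + 1)*exp(x)/(x + 1)**2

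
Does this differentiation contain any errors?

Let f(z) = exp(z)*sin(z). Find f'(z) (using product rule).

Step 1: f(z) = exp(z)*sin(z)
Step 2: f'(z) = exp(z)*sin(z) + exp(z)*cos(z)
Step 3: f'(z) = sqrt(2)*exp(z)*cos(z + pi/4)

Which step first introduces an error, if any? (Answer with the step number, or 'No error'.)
Step 3

Step 3 is incorrect due to a wrong trig function.
The step shows: sqrt(2)*exp(z)*cos(z + pi/4)
The correct value should be: sqrt(2)*exp(z)*sin(z + pi/4)

Explanation: sin(z + pi/4) was incorrectly written as cos(z + pi/4): the term sqrt(2)*exp(z)*sin(z + pi/4) was incorrectly written as sqrt(2)*exp(z)*cos(z + pi/4)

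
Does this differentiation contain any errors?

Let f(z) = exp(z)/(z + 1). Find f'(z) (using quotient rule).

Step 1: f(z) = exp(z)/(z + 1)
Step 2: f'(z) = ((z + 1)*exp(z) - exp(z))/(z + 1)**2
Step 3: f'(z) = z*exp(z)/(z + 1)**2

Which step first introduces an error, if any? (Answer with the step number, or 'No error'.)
No error

All steps in this derivation are correct.
The final answer f'(z) = z*exp(z)/(z + 1)**2 is valid.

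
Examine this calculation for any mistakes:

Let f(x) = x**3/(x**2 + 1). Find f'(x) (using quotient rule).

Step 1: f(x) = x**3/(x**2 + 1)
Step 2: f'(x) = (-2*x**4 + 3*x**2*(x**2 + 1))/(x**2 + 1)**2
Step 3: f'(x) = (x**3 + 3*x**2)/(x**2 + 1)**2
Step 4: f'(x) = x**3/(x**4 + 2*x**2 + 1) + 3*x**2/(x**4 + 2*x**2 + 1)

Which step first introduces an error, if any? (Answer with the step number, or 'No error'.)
Step 3

Step 3 is incorrect due to a wrong exponent.
The step shows: (x**3 + 3*x**2)/(x**2 + 1)**2
The correct value should be: (x**4 + 3*x**2)/(x**2 + 1)**2

Explanation: The exponent 4 on x was incorrectly written as 3: the term (x**4 + 3*x**2)/(x**2 + 1)**2 was incorrectly written as (x**3 + 3*x**2)/(x**2 + 1)**2
The later steps are derived from this incorrect expression, so the error originates in Step 3.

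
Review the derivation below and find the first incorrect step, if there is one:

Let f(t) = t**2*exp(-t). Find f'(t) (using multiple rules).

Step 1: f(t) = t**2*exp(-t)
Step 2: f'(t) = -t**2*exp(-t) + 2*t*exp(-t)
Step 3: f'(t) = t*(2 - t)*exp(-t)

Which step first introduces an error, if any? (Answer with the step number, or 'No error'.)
No error

All steps in this derivation are correct.
The final answer f'(t) = t*(2 - t)*exp(-t) is valid.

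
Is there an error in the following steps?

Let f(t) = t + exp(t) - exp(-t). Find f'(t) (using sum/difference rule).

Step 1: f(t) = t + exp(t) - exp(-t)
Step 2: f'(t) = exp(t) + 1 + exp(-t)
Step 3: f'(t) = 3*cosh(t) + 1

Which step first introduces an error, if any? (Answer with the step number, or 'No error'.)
Step 3

Step 3 is incorrect due to a wrong coefficient.
The step shows: 3*cosh(t) + 1
The correct value should be: 2*cosh(t) + 1

Explanation: The coefficient 2 was incorrectly written as 3: the term 2*cosh(t) was incorrectly written as 3*cosh(t)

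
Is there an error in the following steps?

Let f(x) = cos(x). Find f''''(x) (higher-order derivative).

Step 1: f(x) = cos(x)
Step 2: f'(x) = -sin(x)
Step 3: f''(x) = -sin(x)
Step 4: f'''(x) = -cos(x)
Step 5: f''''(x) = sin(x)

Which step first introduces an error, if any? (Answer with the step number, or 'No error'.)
Step 3

Step 3 is incorrect due to a wrong trig function.
The step shows: -sin(x)
The correct value should be: -cos(x)

Explanation: cos(x) was incorrectly written as sin(x): the term -cos(x) was incorrectly written as -sin(x)
The later steps are derived from this incorrect expression, so the error originates in Step 3.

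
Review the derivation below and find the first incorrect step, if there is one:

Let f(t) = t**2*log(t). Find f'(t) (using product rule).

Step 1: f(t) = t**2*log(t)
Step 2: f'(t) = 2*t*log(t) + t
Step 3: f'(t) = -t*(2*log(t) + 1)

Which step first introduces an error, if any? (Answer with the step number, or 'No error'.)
Step 3

Step 3 is incorrect due to a sign flip.
The step shows: -t*(2*log(t) + 1)
The correct value should be: t*(2*log(t) + 1)

Explanation: The sign of the whole expression was flipped: the term t*(2*log(t) + 1) was incorrectly written as -t*(2*log(t) + 1)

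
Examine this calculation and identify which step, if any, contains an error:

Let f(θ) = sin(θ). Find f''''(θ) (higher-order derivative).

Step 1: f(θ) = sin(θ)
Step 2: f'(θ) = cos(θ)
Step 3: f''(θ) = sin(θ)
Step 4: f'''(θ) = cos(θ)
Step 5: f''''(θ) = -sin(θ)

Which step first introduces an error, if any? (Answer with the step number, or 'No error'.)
Step 3

Step 3 is incorrect due to a sign flip.
The step shows: sin(θ)
The correct value should be: -sin(θ)

Explanation: The sign of the whole expression was flipped: the term -sin(θ) was incorrectly written as sin(θ)
The later steps are derived from this incorrect expression, so the error originates in Step 3.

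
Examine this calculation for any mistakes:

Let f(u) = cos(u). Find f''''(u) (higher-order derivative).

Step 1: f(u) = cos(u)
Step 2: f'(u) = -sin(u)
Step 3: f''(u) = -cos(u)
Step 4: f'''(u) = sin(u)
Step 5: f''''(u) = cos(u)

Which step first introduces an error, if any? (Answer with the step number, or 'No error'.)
No error

All steps in this derivation are correct.
The final answer f''''(u) = cos(u) is valid.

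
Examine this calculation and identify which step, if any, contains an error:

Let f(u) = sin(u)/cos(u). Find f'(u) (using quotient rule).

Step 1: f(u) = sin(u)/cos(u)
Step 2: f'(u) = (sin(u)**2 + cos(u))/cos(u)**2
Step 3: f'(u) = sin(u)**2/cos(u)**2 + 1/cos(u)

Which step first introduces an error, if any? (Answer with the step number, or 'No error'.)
Step 2

Step 2 is incorrect due to a wrong exponent.
The step shows: (sin(u)**2 + cos(u))/cos(u)**2
The correct value should be: (sin(u)**2 + cos(u)**2)/cos(u)**2

Explanation: The exponent 2 on cos(u) was incorrectly written as 1: the term (sin(u)**2 + cos(u)**2)/cos(u)**2 was incorrectly written as (sin(u)**2 + cos(u))/cos(u)**2
The later steps are derived from this incorrect expression, so the error originates in Step 2.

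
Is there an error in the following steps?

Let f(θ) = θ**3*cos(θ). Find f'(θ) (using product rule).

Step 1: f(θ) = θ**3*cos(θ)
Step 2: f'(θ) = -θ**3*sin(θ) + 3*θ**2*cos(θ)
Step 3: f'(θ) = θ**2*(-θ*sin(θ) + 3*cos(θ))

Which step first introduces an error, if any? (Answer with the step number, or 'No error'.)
No error

All steps in this derivation are correct.
The final answer f'(θ) = θ**2*(-θ*sin(θ) + 3*cos(θ)) is valid.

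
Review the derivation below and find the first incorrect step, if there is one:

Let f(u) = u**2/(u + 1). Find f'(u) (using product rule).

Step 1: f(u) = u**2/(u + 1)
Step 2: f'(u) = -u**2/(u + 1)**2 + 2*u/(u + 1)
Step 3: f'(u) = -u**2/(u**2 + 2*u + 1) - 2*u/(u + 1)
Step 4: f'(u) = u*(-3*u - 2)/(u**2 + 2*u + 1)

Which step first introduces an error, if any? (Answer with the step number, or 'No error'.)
Step 3

Step 3 is incorrect due to a sign flip.
The step shows: -u**2/(u**2 + 2*u + 1) - 2*u/(u + 1)
The correct value should be: -u**2/(u**2 + 2*u + 1) + 2*u/(u + 1)

Explanation: The sign of one term was flipped: the term 2*u/(u + 1) was incorrectly written as -2*u/(u + 1)
The later steps are derived from this incorrect expression, so the error originates in Step 3.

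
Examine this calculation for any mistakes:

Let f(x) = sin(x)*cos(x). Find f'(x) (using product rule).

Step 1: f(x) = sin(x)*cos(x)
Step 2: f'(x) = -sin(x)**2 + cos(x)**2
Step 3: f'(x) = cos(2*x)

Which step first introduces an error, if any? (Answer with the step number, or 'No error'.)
No error

All steps in this derivation are correct.
The final answer f'(x) = cos(2*x) is valid.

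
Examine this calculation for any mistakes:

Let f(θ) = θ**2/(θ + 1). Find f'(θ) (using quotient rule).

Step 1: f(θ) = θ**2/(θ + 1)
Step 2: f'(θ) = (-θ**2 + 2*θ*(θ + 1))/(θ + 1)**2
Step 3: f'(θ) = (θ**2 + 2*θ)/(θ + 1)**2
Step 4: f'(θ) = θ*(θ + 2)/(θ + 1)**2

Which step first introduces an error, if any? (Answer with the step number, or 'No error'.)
No error

All steps in this derivation are correct.
The final answer f'(θ) = θ*(θ + 2)/(θ + 1)**2 is valid.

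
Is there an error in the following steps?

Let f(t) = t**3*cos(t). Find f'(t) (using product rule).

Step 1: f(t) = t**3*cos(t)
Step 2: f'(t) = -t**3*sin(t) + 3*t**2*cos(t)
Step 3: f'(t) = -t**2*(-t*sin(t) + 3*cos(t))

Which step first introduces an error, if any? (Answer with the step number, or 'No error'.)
Step 3

Step 3 is incorrect due to a sign flip.
The step shows: -t**2*(-t*sin(t) + 3*cos(t))
The correct value should be: t**2*(-t*sin(t) + 3*cos(t))

Explanation: The sign of the whole expression was flipped: the term t**2*(-t*sin(t) + 3*cos(t)) was incorrectly written as -t**2*(-t*sin(t) + 3*cos(t))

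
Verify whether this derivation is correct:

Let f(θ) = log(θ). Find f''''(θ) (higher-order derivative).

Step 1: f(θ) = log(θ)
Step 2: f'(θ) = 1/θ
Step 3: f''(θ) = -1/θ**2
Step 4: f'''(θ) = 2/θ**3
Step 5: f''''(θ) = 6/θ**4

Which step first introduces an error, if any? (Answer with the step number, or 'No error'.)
Step 5

Step 5 is incorrect due to a sign flip.
The step shows: 6/θ**4
The correct value should be: -6/θ**4

Explanation: The sign of the whole expression was flipped: the term -6/θ**4 was incorrectly written as 6/θ**4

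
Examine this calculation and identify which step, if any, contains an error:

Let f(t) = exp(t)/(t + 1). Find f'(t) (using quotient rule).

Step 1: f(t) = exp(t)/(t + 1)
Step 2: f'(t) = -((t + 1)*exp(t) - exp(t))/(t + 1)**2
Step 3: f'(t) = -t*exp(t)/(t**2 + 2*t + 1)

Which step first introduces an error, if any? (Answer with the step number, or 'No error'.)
Step 2

Step 2 is incorrect due to a sign flip.
The step shows: -((t + 1)*exp(t) - exp(t))/(t + 1)**2
The correct value should be: ((t + 1)*exp(t) - exp(t))/(t + 1)**2

Explanation: The sign of the whole expression was flipped: the term ((t + 1)*exp(t) - exp(t))/(t + 1)**2 was incorrectly written as -((t + 1)*exp(t) - exp(t))/(t + 1)**2
The later steps are derived from this incorrect expression, so the error originates in Step 2.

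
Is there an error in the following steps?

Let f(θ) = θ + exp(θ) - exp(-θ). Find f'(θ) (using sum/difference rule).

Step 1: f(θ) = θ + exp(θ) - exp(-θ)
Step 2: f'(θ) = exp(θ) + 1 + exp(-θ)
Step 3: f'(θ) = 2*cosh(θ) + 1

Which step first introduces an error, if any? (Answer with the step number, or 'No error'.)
No error

All steps in this derivation are correct.
The final answer f'(θ) = 2*cosh(θ) + 1 is valid.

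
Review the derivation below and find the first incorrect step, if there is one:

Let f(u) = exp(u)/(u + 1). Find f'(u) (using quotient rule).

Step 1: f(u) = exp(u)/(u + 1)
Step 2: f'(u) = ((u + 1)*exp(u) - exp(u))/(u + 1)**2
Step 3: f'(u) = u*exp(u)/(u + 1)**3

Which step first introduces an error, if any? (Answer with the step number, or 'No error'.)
Step 3

Step 3 is incorrect due to a wrong exponent.
The step shows: u*exp(u)/(u + 1)**3
The correct value should be: u*exp(u)/(u + 1)**2

Explanation: The exponent -2 on u + 1 was incorrectly written as -3: the term u*exp(u)/(u + 1)**2 was incorrectly written as u*exp(u)/(u + 1)**3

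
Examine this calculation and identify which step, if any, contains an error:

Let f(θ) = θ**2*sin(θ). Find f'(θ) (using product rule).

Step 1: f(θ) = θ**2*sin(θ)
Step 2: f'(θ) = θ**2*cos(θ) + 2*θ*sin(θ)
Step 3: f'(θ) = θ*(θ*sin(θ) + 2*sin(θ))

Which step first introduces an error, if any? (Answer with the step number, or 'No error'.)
Step 3

Step 3 is incorrect due to a wrong trig function.
The step shows: θ*(θ*sin(θ) + 2*sin(θ))
The correct value should be: θ*(θ*cos(θ) + 2*sin(θ))

Explanation: cos(θ) was incorrectly written as sin(θ): the term θ*(θ*cos(θ) + 2*sin(θ)) was incorrectly written as θ*(θ*sin(θ) + 2*sin(θ))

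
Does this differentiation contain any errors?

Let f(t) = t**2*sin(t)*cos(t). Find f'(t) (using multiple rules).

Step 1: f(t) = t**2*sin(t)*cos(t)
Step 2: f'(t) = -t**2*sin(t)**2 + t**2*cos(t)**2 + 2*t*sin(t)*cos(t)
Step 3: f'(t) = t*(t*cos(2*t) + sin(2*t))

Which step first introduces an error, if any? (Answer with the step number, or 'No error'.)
No error

All steps in this derivation are correct.
The final answer f'(t) = t*(t*cos(2*t) + sin(2*t)) is valid.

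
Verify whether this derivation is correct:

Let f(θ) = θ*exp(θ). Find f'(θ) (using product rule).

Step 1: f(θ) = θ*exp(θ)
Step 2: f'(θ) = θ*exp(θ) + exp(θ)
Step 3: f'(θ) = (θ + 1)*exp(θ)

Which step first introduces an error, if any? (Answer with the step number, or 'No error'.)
No error

All steps in this derivation are correct.
The final answer f'(θ) = (θ + 1)*exp(θ) is valid.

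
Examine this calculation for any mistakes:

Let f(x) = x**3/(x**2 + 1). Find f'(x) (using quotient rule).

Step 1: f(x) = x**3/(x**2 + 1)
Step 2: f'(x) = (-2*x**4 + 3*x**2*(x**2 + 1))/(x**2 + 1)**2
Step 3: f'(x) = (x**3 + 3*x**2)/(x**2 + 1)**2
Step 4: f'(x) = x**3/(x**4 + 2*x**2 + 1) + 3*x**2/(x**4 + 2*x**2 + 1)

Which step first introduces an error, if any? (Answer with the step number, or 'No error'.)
Step 3

Step 3 is incorrect due to a wrong exponent.
The step shows: (x**3 + 3*x**2)/(x**2 + 1)**2
The correct value should be: (x**4 + 3*x**2)/(x**2 + 1)**2

Explanation: The exponent 4 on x was incorrectly written as 3: the term (x**4 + 3*x**2)/(x**2 + 1)**2 was incorrectly written as (x**3 + 3*x**2)/(x**2 + 1)**2
The later steps are derived from this incorrect expression, so the error originates in Step 3.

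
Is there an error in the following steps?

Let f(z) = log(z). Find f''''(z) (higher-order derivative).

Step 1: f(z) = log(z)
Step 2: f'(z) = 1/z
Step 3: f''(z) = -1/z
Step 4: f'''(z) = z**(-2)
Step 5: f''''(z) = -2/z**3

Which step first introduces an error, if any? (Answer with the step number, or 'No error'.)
Step 3

Step 3 is incorrect due to a wrong exponent.
The step shows: -1/z
The correct value should be: -1/z**2

Explanation: The exponent -2 on z was incorrectly written as -1: the term -1/z**2 was incorrectly written as -1/z
The later steps are derived from this incorrect expression, so the error originates in Step 3.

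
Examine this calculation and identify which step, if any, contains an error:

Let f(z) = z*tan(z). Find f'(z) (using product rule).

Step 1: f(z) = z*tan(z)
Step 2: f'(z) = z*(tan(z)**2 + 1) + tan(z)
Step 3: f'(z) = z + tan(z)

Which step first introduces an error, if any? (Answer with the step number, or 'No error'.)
Step 3

Step 3 is incorrect due to a dropped term.
The step shows: z + tan(z)
The correct value should be: z*tan(z)**2 + z + tan(z)

Explanation: A term was dropped: the term z*tan(z)**2 was incorrectly omitted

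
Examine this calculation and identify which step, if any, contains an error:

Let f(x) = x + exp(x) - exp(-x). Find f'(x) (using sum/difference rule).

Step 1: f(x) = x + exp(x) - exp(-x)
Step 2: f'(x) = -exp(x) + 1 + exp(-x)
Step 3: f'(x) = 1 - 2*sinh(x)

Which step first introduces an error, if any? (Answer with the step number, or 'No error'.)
Step 2

Step 2 is incorrect due to a sign flip.
The step shows: -exp(x) + 1 + exp(-x)
The correct value should be: exp(x) + 1 + exp(-x)

Explanation: The sign of one term was flipped: the term exp(x) was incorrectly written as -exp(x)
The later steps are derived from this incorrect expression, so the error originates in Step 2.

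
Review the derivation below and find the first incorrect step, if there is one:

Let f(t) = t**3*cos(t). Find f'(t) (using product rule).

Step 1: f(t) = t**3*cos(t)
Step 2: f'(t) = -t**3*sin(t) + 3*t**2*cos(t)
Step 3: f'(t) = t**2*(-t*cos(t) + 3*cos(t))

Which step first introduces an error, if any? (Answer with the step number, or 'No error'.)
Step 3

Step 3 is incorrect due to a wrong trig function.
The step shows: t**2*(-t*cos(t) + 3*cos(t))
The correct value should be: t**2*(-t*sin(t) + 3*cos(t))

Explanation: sin(t) was incorrectly written as cos(t): the term t**2*(-t*sin(t) + 3*cos(t)) was incorrectly written as t**2*(-t*cos(t) + 3*cos(t))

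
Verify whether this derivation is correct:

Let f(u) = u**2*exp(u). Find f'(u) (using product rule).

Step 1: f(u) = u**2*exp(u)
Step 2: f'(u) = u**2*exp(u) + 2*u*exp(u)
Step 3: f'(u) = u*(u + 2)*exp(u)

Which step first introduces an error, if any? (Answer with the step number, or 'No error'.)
No error

All steps in this derivation are correct.
The final answer f'(u) = u*(u + 2)*exp(u) is valid.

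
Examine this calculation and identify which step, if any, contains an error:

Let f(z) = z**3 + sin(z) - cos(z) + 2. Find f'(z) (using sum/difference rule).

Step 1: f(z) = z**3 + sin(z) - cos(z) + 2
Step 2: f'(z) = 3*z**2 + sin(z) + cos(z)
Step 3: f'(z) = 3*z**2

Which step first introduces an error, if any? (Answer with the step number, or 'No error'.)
Step 3

Step 3 is incorrect due to a dropped term.
The step shows: 3*z**2
The correct value should be: 3*z**2 + sqrt(2)*sin(z + pi/4)

Explanation: A term was dropped: the term sqrt(2)*sin(z + pi/4) was incorrectly omitted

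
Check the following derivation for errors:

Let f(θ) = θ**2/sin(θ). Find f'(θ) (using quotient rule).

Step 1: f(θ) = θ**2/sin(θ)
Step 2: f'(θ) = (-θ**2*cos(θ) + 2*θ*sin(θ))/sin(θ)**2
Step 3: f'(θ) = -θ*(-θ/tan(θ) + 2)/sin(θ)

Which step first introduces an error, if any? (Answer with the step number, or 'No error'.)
Step 3

Step 3 is incorrect due to a sign flip.
The step shows: -θ*(-θ/tan(θ) + 2)/sin(θ)
The correct value should be: θ*(-θ/tan(θ) + 2)/sin(θ)

Explanation: The sign of the whole expression was flipped: the term θ*(-θ/tan(θ) + 2)/sin(θ) was incorrectly written as -θ*(-θ/tan(θ) + 2)/sin(θ)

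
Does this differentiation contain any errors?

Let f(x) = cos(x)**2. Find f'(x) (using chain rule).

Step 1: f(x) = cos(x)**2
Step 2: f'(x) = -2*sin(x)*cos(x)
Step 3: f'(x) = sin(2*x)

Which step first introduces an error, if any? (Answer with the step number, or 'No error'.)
Step 3

Step 3 is incorrect due to a sign flip.
The step shows: sin(2*x)
The correct value should be: -sin(2*x)

Explanation: The sign of the whole expression was flipped: the term -sin(2*x) was incorrectly written as sin(2*x)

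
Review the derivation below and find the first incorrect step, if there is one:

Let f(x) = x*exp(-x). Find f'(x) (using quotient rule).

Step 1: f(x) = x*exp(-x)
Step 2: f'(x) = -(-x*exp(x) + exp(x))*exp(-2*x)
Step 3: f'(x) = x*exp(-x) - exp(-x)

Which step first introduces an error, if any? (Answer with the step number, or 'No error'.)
Step 2

Step 2 is incorrect due to a sign flip.
The step shows: -(-x*exp(x) + exp(x))*exp(-2*x)
The correct value should be: (-x*exp(x) + exp(x))*exp(-2*x)

Explanation: The sign of the whole expression was flipped: the term (-x*exp(x) + exp(x))*exp(-2*x) was incorrectly written as -(-x*exp(x) + exp(x))*exp(-2*x)
The later steps are derived from this incorrect expression, so the error originates in Step 2.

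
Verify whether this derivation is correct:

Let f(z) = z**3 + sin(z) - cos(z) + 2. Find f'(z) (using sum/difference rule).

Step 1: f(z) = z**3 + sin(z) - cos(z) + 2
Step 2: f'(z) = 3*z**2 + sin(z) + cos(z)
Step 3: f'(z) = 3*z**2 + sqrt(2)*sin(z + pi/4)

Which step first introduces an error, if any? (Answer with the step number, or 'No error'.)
No error

All steps in this derivation are correct.
The final answer f'(z) = 3*z**2 + sqrt(2)*sin(z + pi/4) is valid.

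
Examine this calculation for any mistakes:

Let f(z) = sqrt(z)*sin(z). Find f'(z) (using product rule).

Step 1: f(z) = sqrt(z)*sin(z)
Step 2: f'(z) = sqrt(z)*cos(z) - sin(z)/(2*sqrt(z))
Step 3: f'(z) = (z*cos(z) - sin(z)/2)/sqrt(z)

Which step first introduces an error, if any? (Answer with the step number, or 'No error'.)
Step 2

Step 2 is incorrect due to a sign flip.
The step shows: sqrt(z)*cos(z) - sin(z)/(2*sqrt(z))
The correct value should be: sqrt(z)*cos(z) + sin(z)/(2*sqrt(z))

Explanation: The sign of one term was flipped: the term sin(z)/(2*sqrt(z)) was incorrectly written as -sin(z)/(2*sqrt(z))
The later steps are derived from this incorrect expression, so the error originates in Step 2.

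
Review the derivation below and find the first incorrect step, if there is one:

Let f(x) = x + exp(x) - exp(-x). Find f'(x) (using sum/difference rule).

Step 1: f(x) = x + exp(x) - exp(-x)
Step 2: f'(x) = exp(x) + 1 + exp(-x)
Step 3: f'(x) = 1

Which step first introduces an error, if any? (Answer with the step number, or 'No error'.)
Step 3

Step 3 is incorrect due to a dropped term.
The step shows: 1
The correct value should be: 2*cosh(x) + 1

Explanation: A term was dropped: the term 2*cosh(x) was incorrectly omitted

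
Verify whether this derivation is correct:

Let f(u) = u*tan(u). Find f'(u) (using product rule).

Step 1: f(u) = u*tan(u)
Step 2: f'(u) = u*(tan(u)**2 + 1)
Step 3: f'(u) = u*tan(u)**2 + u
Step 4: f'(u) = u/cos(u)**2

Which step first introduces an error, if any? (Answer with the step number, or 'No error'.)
Step 2

Step 2 is incorrect due to a dropped term.
The step shows: u*(tan(u)**2 + 1)
The correct value should be: u*(tan(u)**2 + 1) + tan(u)

Explanation: A term was dropped: the term tan(u) was incorrectly omitted
The later steps are derived from this incorrect expression, so the error originates in Step 2.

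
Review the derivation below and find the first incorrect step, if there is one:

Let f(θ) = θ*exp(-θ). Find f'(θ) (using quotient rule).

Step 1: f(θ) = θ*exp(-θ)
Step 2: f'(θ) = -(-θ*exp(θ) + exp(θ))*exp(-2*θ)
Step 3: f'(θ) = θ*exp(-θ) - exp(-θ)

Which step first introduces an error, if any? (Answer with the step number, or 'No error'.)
Step 2

Step 2 is incorrect due to a sign flip.
The step shows: -(-θ*exp(θ) + exp(θ))*exp(-2*θ)
The correct value should be: (-θ*exp(θ) + exp(θ))*exp(-2*θ)

Explanation: The sign of the whole expression was flipped: the term (-θ*exp(θ) + exp(θ))*exp(-2*θ) was incorrectly written as -(-θ*exp(θ) + exp(θ))*exp(-2*θ)
The later steps are derived from this incorrect expression, so the error originates in Step 2.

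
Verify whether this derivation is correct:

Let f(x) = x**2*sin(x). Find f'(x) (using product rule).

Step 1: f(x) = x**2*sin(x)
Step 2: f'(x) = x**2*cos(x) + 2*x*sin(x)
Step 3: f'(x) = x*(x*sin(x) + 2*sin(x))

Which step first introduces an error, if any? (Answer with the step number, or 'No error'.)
Step 3

Step 3 is incorrect due to a wrong trig function.
The step shows: x*(x*sin(x) + 2*sin(x))
The correct value should be: x*(x*cos(x) + 2*sin(x))

Explanation: cos(x) was incorrectly written as sin(x): the term x*(x*cos(x) + 2*sin(x)) was incorrectly written as x*(x*sin(x) + 2*sin(x))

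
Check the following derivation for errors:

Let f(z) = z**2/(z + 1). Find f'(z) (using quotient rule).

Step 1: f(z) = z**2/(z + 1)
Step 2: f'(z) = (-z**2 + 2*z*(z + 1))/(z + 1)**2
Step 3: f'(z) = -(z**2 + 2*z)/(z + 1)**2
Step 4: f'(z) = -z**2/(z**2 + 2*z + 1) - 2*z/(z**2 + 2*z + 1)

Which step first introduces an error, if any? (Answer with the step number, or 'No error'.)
Step 3

Step 3 is incorrect due to a sign flip.
The step shows: -(z**2 + 2*z)/(z + 1)**2
The correct value should be: (z**2 + 2*z)/(z + 1)**2

Explanation: The sign of the whole expression was flipped: the term (z**2 + 2*z)/(z + 1)**2 was incorrectly written as -(z**2 + 2*z)/(z + 1)**2
The later steps are derived from this incorrect expression, so the error originates in Step 3.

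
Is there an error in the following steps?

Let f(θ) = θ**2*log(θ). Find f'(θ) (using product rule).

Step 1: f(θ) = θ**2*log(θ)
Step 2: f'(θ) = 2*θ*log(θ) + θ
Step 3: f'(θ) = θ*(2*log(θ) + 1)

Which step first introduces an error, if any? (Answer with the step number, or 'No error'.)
No error

All steps in this derivation are correct.
The final answer f'(θ) = θ*(2*log(θ) + 1) is valid.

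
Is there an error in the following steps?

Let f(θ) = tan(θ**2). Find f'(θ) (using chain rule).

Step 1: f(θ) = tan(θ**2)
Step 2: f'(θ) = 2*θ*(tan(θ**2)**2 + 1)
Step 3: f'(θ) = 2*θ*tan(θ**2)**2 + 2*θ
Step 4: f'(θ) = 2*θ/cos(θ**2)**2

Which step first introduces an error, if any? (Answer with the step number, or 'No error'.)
No error

All steps in this derivation are correct.
The final answer f'(θ) = 2*θ/cos(θ**2)**2 is valid.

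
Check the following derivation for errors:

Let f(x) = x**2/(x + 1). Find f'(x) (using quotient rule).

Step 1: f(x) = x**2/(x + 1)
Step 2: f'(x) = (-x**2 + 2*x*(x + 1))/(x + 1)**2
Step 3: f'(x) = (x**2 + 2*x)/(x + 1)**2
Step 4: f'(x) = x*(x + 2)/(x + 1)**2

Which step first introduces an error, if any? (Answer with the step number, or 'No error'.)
No error

All steps in this derivation are correct.
The final answer f'(x) = x*(x + 2)/(x + 1)**2 is valid.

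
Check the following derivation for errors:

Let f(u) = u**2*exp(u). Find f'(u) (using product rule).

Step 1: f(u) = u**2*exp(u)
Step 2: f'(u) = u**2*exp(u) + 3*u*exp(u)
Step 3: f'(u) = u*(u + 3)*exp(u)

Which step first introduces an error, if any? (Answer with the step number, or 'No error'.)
Step 2

Step 2 is incorrect due to a wrong coefficient.
The step shows: u**2*exp(u) + 3*u*exp(u)
The correct value should be: u**2*exp(u) + 2*u*exp(u)

Explanation: The coefficient 2 was incorrectly written as 3: the term 2*u*exp(u) was incorrectly written as 3*u*exp(u)
The later steps are derived from this incorrect expression, so the error originates in Step 2.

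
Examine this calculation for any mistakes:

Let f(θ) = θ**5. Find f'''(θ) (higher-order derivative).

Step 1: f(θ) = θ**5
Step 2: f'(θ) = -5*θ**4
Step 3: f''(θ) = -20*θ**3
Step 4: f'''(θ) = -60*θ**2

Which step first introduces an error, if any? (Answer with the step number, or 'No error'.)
Step 2

Step 2 is incorrect due to a sign flip.
The step shows: -5*θ**4
The correct value should be: 5*θ**4

Explanation: The sign of the whole expression was flipped: the term 5*θ**4 was incorrectly written as -5*θ**4
The later steps are derived from this incorrect expression, so the error originates in Step 2.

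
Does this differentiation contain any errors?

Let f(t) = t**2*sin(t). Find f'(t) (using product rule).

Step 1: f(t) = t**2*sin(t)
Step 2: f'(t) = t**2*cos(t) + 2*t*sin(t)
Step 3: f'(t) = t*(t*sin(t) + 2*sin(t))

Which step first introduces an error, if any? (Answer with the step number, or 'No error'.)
Step 3

Step 3 is incorrect due to a wrong trig function.
The step shows: t*(t*sin(t) + 2*sin(t))
The correct value should be: t*(t*cos(t) + 2*sin(t))

Explanation: cos(t) was incorrectly written as sin(t): the term t*(t*cos(t) + 2*sin(t)) was incorrectly written as t*(t*sin(t) + 2*sin(t))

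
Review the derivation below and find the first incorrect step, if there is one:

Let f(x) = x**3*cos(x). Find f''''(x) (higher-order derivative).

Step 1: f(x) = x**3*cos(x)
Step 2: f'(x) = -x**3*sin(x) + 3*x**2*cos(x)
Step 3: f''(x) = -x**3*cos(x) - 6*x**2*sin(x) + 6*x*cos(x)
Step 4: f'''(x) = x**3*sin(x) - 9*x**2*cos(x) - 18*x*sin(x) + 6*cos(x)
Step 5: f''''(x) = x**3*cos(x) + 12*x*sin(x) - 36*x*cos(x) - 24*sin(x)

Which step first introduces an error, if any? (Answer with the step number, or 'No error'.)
Step 5

Step 5 is incorrect due to a wrong exponent.
The step shows: x**3*cos(x) + 12*x*sin(x) - 36*x*cos(x) - 24*sin(x)
The correct value should be: x**3*cos(x) + 12*x**2*sin(x) - 36*x*cos(x) - 24*sin(x)

Explanation: The exponent 2 on x was incorrectly written as 1: the term 12*x**2*sin(x) was incorrectly written as 12*x*sin(x)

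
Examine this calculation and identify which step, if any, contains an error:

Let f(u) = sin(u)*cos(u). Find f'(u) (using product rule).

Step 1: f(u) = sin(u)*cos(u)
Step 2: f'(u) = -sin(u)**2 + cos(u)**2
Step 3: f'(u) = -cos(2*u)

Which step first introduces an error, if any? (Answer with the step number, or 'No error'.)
Step 3

Step 3 is incorrect due to a sign flip.
The step shows: -cos(2*u)
The correct value should be: cos(2*u)

Explanation: The sign of the whole expression was flipped: the term cos(2*u) was incorrectly written as -cos(2*u)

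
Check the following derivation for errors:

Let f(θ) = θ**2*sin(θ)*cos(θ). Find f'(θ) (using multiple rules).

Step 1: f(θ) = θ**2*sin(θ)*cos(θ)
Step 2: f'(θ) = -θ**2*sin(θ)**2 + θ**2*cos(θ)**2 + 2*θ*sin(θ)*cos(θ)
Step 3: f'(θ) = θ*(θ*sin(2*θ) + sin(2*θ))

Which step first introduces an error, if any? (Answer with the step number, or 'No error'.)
Step 3

Step 3 is incorrect due to a wrong trig function.
The step shows: θ*(θ*sin(2*θ) + sin(2*θ))
The correct value should be: θ*(θ*cos(2*θ) + sin(2*θ))

Explanation: cos(2*θ) was incorrectly written as sin(2*θ): the term θ*(θ*cos(2*θ) + sin(2*θ)) was incorrectly written as θ*(θ*sin(2*θ) + sin(2*θ))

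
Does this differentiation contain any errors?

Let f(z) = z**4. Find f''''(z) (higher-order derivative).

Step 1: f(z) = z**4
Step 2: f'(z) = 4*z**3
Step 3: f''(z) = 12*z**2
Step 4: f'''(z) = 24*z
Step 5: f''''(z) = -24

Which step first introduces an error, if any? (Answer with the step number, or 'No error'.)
Step 5

Step 5 is incorrect due to a sign flip.
The step shows: -24
The correct value should be: 24

Explanation: The sign of the whole expression was flipped: the term 24 was incorrectly written as -24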